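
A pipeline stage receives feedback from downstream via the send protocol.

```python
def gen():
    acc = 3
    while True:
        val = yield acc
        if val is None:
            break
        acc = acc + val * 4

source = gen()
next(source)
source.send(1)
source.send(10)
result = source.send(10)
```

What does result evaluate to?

Step 1: next() -> yield acc=3.
Step 2: send(1) -> val=1, acc = 3 + 1*4 = 7, yield 7.
Step 3: send(10) -> val=10, acc = 7 + 10*4 = 47, yield 47.
Step 4: send(10) -> val=10, acc = 47 + 10*4 = 87, yield 87.
Therefore result = 87.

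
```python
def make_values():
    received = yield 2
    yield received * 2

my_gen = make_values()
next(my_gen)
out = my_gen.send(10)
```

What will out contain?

Step 1: next(my_gen) advances to first yield, producing 2.
Step 2: send(10) resumes, received = 10.
Step 3: yield received * 2 = 10 * 2 = 20.
Therefore out = 20.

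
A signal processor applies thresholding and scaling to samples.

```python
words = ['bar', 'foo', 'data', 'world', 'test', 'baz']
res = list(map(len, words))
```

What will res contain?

Step 1: Map len() to each word:
  'bar' -> 3
  'foo' -> 3
  'data' -> 4
  'world' -> 5
  'test' -> 4
  'baz' -> 3
Therefore res = [3, 3, 4, 5, 4, 3].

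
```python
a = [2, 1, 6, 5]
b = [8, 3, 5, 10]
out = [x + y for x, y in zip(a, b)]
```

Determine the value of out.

Step 1: Add corresponding elements:
  2 + 8 = 10
  1 + 3 = 4
  6 + 5 = 11
  5 + 10 = 15
Therefore out = [10, 4, 11, 15].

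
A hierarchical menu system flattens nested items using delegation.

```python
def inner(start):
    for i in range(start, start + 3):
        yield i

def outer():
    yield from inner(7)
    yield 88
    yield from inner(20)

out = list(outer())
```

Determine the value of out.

Step 1: outer() delegates to inner(7):
  yield 7
  yield 8
  yield 9
Step 2: yield 88
Step 3: Delegates to inner(20):
  yield 20
  yield 21
  yield 22
Therefore out = [7, 8, 9, 88, 20, 21, 22].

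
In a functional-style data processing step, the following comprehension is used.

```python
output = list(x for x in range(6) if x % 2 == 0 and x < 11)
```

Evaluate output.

Step 1: Filter range(6) where x % 2 == 0 and x < 11:
  x=0: both conditions met, included
  x=1: excluded (1 % 2 != 0)
  x=2: both conditions met, included
  x=3: excluded (3 % 2 != 0)
  x=4: both conditions met, included
  x=5: excluded (5 % 2 != 0)
Therefore output = [0, 2, 4].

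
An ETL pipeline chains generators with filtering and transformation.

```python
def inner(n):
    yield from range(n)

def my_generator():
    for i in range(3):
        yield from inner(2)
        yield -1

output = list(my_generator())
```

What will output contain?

Step 1: For each i in range(3):
  i=0: yield from inner(2) -> [0, 1], then yield -1
  i=1: yield from inner(2) -> [0, 1], then yield -1
  i=2: yield from inner(2) -> [0, 1], then yield -1
Therefore output = [0, 1, -1, 0, 1, -1, 0, 1, -1].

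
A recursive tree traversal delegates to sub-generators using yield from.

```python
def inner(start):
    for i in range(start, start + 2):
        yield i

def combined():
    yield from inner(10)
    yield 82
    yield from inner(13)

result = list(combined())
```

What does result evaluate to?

Step 1: combined() delegates to inner(10):
  yield 10
  yield 11
Step 2: yield 82
Step 3: Delegates to inner(13):
  yield 13
  yield 14
Therefore result = [10, 11, 82, 13, 14].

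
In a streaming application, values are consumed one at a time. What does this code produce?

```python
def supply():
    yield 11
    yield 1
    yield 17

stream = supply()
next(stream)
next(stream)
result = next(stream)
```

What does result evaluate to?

Step 1: supply() creates a generator.
Step 2: next(stream) yields 11 (consumed and discarded).
Step 3: next(stream) yields 1 (consumed and discarded).
Step 4: next(stream) yields 17, assigned to result.
Therefore result = 17.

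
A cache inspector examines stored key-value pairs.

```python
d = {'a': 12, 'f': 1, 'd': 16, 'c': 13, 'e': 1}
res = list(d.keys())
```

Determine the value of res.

Step 1: d.keys() returns the dictionary keys in insertion order.
Therefore res = ['a', 'f', 'd', 'c', 'e'].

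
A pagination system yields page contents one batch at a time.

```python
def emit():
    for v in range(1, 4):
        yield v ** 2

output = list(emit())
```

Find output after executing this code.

Step 1: For each v in range(1, 4), yield v**2:
  v=1: yield 1**2 = 1
  v=2: yield 2**2 = 4
  v=3: yield 3**2 = 9
Therefore output = [1, 4, 9].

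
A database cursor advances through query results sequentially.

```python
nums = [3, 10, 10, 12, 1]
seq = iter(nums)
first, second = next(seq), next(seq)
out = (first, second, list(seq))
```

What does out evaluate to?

Step 1: Create iterator over [3, 10, 10, 12, 1].
Step 2: first = 3, second = 10.
Step 3: Remaining elements: [10, 12, 1].
Therefore out = (3, 10, [10, 12, 1]).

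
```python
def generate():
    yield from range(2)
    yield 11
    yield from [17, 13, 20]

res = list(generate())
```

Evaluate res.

Step 1: Trace yields in order:
  yield 0
  yield 1
  yield 11
  yield 17
  yield 13
  yield 20
Therefore res = [0, 1, 11, 17, 13, 20].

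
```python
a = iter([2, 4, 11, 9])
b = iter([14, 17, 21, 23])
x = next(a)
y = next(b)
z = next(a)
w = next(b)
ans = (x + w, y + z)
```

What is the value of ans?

Step 1: a iterates [2, 4, 11, 9], b iterates [14, 17, 21, 23].
Step 2: x = next(a) = 2, y = next(b) = 14.
Step 3: z = next(a) = 4, w = next(b) = 17.
Step 4: ans = (2 + 17, 14 + 4) = (19, 18).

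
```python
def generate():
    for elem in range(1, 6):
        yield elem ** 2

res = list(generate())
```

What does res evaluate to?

Step 1: For each elem in range(1, 6), yield elem**2:
  elem=1: yield 1**2 = 1
  elem=2: yield 2**2 = 4
  elem=3: yield 3**2 = 9
  elem=4: yield 4**2 = 16
  elem=5: yield 5**2 = 25
Therefore res = [1, 4, 9, 16, 25].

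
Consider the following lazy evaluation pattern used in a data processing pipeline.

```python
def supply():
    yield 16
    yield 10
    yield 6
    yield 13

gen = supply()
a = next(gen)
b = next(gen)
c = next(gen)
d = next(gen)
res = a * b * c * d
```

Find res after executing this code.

Step 1: Create generator and consume all values:
  a = next(gen) = 16
  b = next(gen) = 10
  c = next(gen) = 6
  d = next(gen) = 13
Step 2: res = 16 * 10 * 6 * 13 = 12480.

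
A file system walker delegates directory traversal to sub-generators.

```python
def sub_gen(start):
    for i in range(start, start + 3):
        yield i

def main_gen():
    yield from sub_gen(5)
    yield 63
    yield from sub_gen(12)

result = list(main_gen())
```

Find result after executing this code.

Step 1: main_gen() delegates to sub_gen(5):
  yield 5
  yield 6
  yield 7
Step 2: yield 63
Step 3: Delegates to sub_gen(12):
  yield 12
  yield 13
  yield 14
Therefore result = [5, 6, 7, 63, 12, 13, 14].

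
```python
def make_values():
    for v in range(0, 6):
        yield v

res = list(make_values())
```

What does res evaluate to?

Step 1: The generator yields each value from range(0, 6).
Step 2: list() consumes all yields: [0, 1, 2, 3, 4, 5].
Therefore res = [0, 1, 2, 3, 4, 5].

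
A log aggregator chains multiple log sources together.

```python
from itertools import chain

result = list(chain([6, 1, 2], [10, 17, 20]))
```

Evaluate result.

Step 1: chain() concatenates iterables: [6, 1, 2] + [10, 17, 20].
Therefore result = [6, 1, 2, 10, 17, 20].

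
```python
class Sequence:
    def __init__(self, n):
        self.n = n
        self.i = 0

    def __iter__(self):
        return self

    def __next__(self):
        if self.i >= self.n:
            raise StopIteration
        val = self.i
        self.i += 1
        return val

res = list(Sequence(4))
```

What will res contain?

Step 1: Sequence(4) creates an iterator counting 0 to 3.
Step 2: list() consumes all values: [0, 1, 2, 3].
Therefore res = [0, 1, 2, 3].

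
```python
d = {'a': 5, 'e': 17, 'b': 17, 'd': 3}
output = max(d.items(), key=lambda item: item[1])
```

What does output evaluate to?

Step 1: Find item with maximum value:
  ('a', 5)
  ('e', 17)
  ('b', 17)
  ('d', 3)
Step 2: Maximum value is 17 at key 'e'.
Therefore output = ('e', 17).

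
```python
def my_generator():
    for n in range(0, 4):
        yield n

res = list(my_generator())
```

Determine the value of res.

Step 1: The generator yields each value from range(0, 4).
Step 2: list() consumes all yields: [0, 1, 2, 3].
Therefore res = [0, 1, 2, 3].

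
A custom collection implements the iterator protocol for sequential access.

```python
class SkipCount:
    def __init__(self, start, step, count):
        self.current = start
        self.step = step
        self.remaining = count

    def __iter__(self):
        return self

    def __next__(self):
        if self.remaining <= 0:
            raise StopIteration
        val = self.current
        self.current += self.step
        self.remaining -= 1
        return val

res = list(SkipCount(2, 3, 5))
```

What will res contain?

Step 1: SkipCount starts at 2, increments by 3, for 5 steps:
  Yield 2, then current += 3
  Yield 5, then current += 3
  Yield 8, then current += 3
  Yield 11, then current += 3
  Yield 14, then current += 3
Therefore res = [2, 5, 8, 11, 14].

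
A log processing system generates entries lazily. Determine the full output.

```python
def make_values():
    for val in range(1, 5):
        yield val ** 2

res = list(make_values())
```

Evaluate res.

Step 1: For each val in range(1, 5), yield val**2:
  val=1: yield 1**2 = 1
  val=2: yield 2**2 = 4
  val=3: yield 3**2 = 9
  val=4: yield 4**2 = 16
Therefore res = [1, 4, 9, 16].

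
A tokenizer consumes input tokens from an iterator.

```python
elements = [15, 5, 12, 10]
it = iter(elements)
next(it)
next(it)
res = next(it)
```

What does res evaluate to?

Step 1: Create iterator over [15, 5, 12, 10].
Step 2: next() consumes 15.
Step 3: next() consumes 5.
Step 4: next() returns 12.
Therefore res = 12.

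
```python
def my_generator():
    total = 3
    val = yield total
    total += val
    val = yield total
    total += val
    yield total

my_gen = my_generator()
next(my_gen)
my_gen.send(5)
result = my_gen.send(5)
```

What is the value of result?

Step 1: next() -> yield total=3.
Step 2: send(5) -> val=5, total = 3+5 = 8, yield 8.
Step 3: send(5) -> val=5, total = 8+5 = 13, yield 13.
Therefore result = 13.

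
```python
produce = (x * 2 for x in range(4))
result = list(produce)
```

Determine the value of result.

Step 1: For each x in range(4), compute x*2:
  x=0: 0*2 = 0
  x=1: 1*2 = 2
  x=2: 2*2 = 4
  x=3: 3*2 = 6
Therefore result = [0, 2, 4, 6].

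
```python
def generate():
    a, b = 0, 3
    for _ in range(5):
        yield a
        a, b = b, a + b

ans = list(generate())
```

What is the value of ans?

Step 1: Fibonacci-like sequence starting with a=0, b=3:
  Iteration 1: yield a=0, then a,b = 3,3
  Iteration 2: yield a=3, then a,b = 3,6
  Iteration 3: yield a=3, then a,b = 6,9
  Iteration 4: yield a=6, then a,b = 9,15
  Iteration 5: yield a=9, then a,b = 15,24
Therefore ans = [0, 3, 3, 6, 9].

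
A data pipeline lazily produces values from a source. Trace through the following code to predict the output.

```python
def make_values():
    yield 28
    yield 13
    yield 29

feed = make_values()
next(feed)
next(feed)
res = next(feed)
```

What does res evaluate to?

Step 1: make_values() creates a generator.
Step 2: next(feed) yields 28 (consumed and discarded).
Step 3: next(feed) yields 13 (consumed and discarded).
Step 4: next(feed) yields 29, assigned to res.
Therefore res = 29.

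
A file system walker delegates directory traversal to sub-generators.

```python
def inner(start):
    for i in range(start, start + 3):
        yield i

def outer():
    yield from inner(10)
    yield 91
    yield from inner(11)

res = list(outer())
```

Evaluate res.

Step 1: outer() delegates to inner(10):
  yield 10
  yield 11
  yield 12
Step 2: yield 91
Step 3: Delegates to inner(11):
  yield 11
  yield 12
  yield 13
Therefore res = [10, 11, 12, 91, 11, 12, 13].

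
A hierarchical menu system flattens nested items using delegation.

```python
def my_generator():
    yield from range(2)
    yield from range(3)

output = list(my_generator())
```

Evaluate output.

Step 1: Trace yields in order:
  yield 0
  yield 1
  yield 0
  yield 1
  yield 2
Therefore output = [0, 1, 0, 1, 2].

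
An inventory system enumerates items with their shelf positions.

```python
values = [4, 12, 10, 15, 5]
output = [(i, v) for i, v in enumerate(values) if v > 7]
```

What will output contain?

Step 1: Filter enumerate([4, 12, 10, 15, 5]) keeping v > 7:
  (0, 4): 4 <= 7, excluded
  (1, 12): 12 > 7, included
  (2, 10): 10 > 7, included
  (3, 15): 15 > 7, included
  (4, 5): 5 <= 7, excluded
Therefore output = [(1, 12), (2, 10), (3, 15)].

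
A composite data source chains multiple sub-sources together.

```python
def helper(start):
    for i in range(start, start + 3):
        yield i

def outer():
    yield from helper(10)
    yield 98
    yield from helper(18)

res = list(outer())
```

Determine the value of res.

Step 1: outer() delegates to helper(10):
  yield 10
  yield 11
  yield 12
Step 2: yield 98
Step 3: Delegates to helper(18):
  yield 18
  yield 19
  yield 20
Therefore res = [10, 11, 12, 98, 18, 19, 20].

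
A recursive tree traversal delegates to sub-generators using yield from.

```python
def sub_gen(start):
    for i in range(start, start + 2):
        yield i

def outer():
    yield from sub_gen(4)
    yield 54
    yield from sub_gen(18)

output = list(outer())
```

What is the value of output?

Step 1: outer() delegates to sub_gen(4):
  yield 4
  yield 5
Step 2: yield 54
Step 3: Delegates to sub_gen(18):
  yield 18
  yield 19
Therefore output = [4, 5, 54, 18, 19].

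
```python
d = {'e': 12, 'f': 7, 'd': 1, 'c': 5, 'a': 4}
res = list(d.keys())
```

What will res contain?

Step 1: d.keys() returns the dictionary keys in insertion order.
Therefore res = ['e', 'f', 'd', 'c', 'a'].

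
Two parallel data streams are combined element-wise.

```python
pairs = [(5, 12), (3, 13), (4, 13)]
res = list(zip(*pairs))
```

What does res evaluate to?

Step 1: zip(*pairs) transposes: unzips [(5, 12), (3, 13), (4, 13)] into separate sequences.
Step 2: First elements: (5, 3, 4), second elements: (12, 13, 13).
Therefore res = [(5, 3, 4), (12, 13, 13)].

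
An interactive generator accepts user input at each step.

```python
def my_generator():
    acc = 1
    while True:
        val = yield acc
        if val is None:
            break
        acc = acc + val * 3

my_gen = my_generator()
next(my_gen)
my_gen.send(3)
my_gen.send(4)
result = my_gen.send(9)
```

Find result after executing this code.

Step 1: next() -> yield acc=1.
Step 2: send(3) -> val=3, acc = 1 + 3*3 = 10, yield 10.
Step 3: send(4) -> val=4, acc = 10 + 4*3 = 22, yield 22.
Step 4: send(9) -> val=9, acc = 22 + 9*3 = 49, yield 49.
Therefore result = 49.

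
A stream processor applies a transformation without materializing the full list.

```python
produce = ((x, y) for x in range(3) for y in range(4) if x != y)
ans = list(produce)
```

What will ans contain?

Step 1: Nested generator over range(3) x range(4) where x != y:
  (0, 0): excluded (x == y)
  (0, 1): included
  (0, 2): included
  (0, 3): included
  (1, 0): included
  (1, 1): excluded (x == y)
  (1, 2): included
  (1, 3): included
  (2, 0): included
  (2, 1): included
  (2, 2): excluded (x == y)
  (2, 3): included
Therefore ans = [(0, 1), (0, 2), (0, 3), (1, 0), (1, 2), (1, 3), (2, 0), (2, 1), (2, 3)].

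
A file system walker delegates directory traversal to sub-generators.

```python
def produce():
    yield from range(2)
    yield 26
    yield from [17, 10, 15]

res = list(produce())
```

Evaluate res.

Step 1: Trace yields in order:
  yield 0
  yield 1
  yield 26
  yield 17
  yield 10
  yield 15
Therefore res = [0, 1, 26, 17, 10, 15].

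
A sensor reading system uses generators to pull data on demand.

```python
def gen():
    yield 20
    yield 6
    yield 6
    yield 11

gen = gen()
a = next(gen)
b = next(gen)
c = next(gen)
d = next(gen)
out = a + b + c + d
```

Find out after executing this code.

Step 1: Create generator and consume all values:
  a = next(gen) = 20
  b = next(gen) = 6
  c = next(gen) = 6
  d = next(gen) = 11
Step 2: out = 20 + 6 + 6 + 11 = 43.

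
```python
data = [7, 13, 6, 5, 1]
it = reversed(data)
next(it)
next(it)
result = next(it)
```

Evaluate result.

Step 1: reversed([7, 13, 6, 5, 1]) gives iterator: [1, 5, 6, 13, 7].
Step 2: First next() = 1, second next() = 5.
Step 3: Third next() = 6.
Therefore result = 6.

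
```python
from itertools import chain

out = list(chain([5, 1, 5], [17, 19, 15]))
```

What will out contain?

Step 1: chain() concatenates iterables: [5, 1, 5] + [17, 19, 15].
Therefore out = [5, 1, 5, 17, 19, 15].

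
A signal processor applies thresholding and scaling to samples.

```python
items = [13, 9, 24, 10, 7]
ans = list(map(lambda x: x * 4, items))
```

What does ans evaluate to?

Step 1: Apply lambda x: x * 4 to each element:
  13 -> 52
  9 -> 36
  24 -> 96
  10 -> 40
  7 -> 28
Therefore ans = [52, 36, 96, 40, 28].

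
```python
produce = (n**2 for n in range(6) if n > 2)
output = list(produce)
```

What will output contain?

Step 1: For range(6), keep n > 2, then square:
  n=0: 0 <= 2, excluded
  n=1: 1 <= 2, excluded
  n=2: 2 <= 2, excluded
  n=3: 3 > 2, yield 3**2 = 9
  n=4: 4 > 2, yield 4**2 = 16
  n=5: 5 > 2, yield 5**2 = 25
Therefore output = [9, 16, 25].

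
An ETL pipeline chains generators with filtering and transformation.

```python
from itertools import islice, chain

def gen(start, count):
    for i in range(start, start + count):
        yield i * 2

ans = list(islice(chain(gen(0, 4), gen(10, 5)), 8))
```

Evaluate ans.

Step 1: gen(0, 4) yields [0, 2, 4, 6].
Step 2: gen(10, 5) yields [20, 22, 24, 26, 28].
Step 3: chain concatenates: [0, 2, 4, 6, 20, 22, 24, 26, 28].
Step 4: islice takes first 8: [0, 2, 4, 6, 20, 22, 24, 26].
Therefore ans = [0, 2, 4, 6, 20, 22, 24, 26].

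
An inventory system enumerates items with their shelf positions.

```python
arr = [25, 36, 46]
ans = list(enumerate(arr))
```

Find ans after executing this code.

Step 1: enumerate pairs each element with its index:
  (0, 25)
  (1, 36)
  (2, 46)
Therefore ans = [(0, 25), (1, 36), (2, 46)].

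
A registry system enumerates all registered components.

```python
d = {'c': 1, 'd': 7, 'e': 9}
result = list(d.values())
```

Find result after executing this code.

Step 1: d.values() returns the dictionary values in insertion order.
Therefore result = [1, 7, 9].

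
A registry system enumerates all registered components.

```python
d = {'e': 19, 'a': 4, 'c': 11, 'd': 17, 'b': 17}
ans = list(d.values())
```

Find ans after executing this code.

Step 1: d.values() returns the dictionary values in insertion order.
Therefore ans = [19, 4, 11, 17, 17].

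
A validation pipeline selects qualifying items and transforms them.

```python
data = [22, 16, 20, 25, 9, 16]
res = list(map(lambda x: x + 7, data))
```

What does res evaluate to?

Step 1: Apply lambda x: x + 7 to each element:
  22 -> 29
  16 -> 23
  20 -> 27
  25 -> 32
  9 -> 16
  16 -> 23
Therefore res = [29, 23, 27, 32, 16, 23].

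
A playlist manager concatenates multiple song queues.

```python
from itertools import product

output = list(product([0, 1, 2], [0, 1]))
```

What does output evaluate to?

Step 1: product([0, 1, 2], [0, 1]) gives all pairs:
  (0, 0)
  (0, 1)
  (1, 0)
  (1, 1)
  (2, 0)
  (2, 1)
Therefore output = [(0, 0), (0, 1), (1, 0), (1, 1), (2, 0), (2, 1)].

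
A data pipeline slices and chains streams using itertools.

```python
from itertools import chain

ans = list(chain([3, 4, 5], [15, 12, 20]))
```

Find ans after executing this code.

Step 1: chain() concatenates iterables: [3, 4, 5] + [15, 12, 20].
Therefore ans = [3, 4, 5, 15, 12, 20].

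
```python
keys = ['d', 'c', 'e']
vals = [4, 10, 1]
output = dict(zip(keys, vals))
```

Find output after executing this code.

Step 1: zip pairs keys with values:
  'd' -> 4
  'c' -> 10
  'e' -> 1
Therefore output = {'d': 4, 'c': 10, 'e': 1}.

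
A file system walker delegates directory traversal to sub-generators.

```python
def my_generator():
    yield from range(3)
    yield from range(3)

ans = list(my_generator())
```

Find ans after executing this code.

Step 1: Trace yields in order:
  yield 0
  yield 1
  yield 2
  yield 0
  yield 1
  yield 2
Therefore ans = [0, 1, 2, 0, 1, 2].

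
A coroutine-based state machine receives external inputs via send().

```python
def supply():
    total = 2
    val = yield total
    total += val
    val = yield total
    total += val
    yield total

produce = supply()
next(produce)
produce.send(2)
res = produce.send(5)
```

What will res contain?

Step 1: next() -> yield total=2.
Step 2: send(2) -> val=2, total = 2+2 = 4, yield 4.
Step 3: send(5) -> val=5, total = 4+5 = 9, yield 9.
Therefore res = 9.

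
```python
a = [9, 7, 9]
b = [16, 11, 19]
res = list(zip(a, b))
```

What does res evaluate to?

Step 1: zip pairs elements at same index:
  Index 0: (9, 16)
  Index 1: (7, 11)
  Index 2: (9, 19)
Therefore res = [(9, 16), (7, 11), (9, 19)].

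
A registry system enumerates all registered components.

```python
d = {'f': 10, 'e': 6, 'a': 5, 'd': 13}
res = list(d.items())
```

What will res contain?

Step 1: d.items() returns (key, value) pairs in insertion order.
Therefore res = [('f', 10), ('e', 6), ('a', 5), ('d', 13)].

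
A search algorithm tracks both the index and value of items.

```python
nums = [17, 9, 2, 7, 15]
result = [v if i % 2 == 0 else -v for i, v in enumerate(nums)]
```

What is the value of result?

Step 1: For each (i, v), keep v if i is even, negate if odd:
  i=0 (even): keep 17
  i=1 (odd): negate to -9
  i=2 (even): keep 2
  i=3 (odd): negate to -7
  i=4 (even): keep 15
Therefore result = [17, -9, 2, -7, 15].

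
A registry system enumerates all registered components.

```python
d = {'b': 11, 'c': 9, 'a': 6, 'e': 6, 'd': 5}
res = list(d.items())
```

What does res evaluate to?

Step 1: d.items() returns (key, value) pairs in insertion order.
Therefore res = [('b', 11), ('c', 9), ('a', 6), ('e', 6), ('d', 5)].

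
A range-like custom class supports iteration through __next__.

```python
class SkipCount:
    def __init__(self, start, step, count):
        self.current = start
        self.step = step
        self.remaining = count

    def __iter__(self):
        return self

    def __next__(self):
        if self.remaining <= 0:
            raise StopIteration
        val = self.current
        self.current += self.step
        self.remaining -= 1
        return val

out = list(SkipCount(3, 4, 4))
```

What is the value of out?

Step 1: SkipCount starts at 3, increments by 4, for 4 steps:
  Yield 3, then current += 4
  Yield 7, then current += 4
  Yield 11, then current += 4
  Yield 15, then current += 4
Therefore out = [3, 7, 11, 15].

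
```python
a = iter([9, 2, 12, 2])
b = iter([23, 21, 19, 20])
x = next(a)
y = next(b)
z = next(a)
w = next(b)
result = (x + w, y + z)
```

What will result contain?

Step 1: a iterates [9, 2, 12, 2], b iterates [23, 21, 19, 20].
Step 2: x = next(a) = 9, y = next(b) = 23.
Step 3: z = next(a) = 2, w = next(b) = 21.
Step 4: result = (9 + 21, 23 + 2) = (30, 25).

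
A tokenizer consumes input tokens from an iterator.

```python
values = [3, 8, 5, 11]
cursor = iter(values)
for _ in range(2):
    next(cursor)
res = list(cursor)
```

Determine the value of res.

Step 1: Create iterator over [3, 8, 5, 11].
Step 2: Advance 2 positions (consuming [3, 8]).
Step 3: list() collects remaining elements: [5, 11].
Therefore res = [5, 11].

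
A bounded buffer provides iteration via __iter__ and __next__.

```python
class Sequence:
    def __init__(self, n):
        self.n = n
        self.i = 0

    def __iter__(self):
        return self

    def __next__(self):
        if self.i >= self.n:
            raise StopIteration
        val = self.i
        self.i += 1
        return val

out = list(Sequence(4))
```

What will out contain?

Step 1: Sequence(4) creates an iterator counting 0 to 3.
Step 2: list() consumes all values: [0, 1, 2, 3].
Therefore out = [0, 1, 2, 3].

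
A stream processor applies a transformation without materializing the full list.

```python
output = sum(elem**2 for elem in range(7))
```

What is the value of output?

Step 1: Compute elem**2 for each elem in range(7):
  elem=0: 0**2 = 0
  elem=1: 1**2 = 1
  elem=2: 2**2 = 4
  elem=3: 3**2 = 9
  elem=4: 4**2 = 16
  elem=5: 5**2 = 25
  elem=6: 6**2 = 36
Step 2: sum = 0 + 1 + 4 + 9 + 16 + 25 + 36 = 91.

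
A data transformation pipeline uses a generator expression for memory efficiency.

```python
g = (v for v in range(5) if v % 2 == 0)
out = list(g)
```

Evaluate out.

Step 1: Filter range(5) keeping only even values:
  v=0: even, included
  v=1: odd, excluded
  v=2: even, included
  v=3: odd, excluded
  v=4: even, included
Therefore out = [0, 2, 4].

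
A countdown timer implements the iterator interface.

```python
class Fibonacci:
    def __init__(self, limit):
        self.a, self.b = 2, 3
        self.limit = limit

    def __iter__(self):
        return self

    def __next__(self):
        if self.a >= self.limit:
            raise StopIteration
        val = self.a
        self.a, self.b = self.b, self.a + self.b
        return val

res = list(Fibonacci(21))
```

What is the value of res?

Step 1: Fibonacci-like sequence (a=2, b=3) until >= 21:
  Yield 2, then a,b = 3,5
  Yield 3, then a,b = 5,8
  Yield 5, then a,b = 8,13
  Yield 8, then a,b = 13,21
  Yield 13, then a,b = 21,34
Step 2: 21 >= 21, stop.
Therefore res = [2, 3, 5, 8, 13].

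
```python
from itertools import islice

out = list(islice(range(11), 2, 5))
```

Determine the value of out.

Step 1: islice(range(11), 2, 5) takes elements at indices [2, 5).
Step 2: Elements: [2, 3, 4].
Therefore out = [2, 3, 4].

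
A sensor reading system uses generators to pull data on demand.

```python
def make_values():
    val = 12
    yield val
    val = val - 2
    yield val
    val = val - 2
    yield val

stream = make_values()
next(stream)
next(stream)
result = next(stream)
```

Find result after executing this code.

Step 1: Trace through generator execution:
  Yield 1: val starts at 12, yield 12
  Yield 2: val = 12 - 2 = 10, yield 10
  Yield 3: val = 10 - 2 = 8, yield 8
Step 2: First next() gets 12, second next() gets the second value, third next() yields 8.
Therefore result = 8.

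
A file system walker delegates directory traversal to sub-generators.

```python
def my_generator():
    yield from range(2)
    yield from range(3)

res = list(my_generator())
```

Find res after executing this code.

Step 1: Trace yields in order:
  yield 0
  yield 1
  yield 0
  yield 1
  yield 2
Therefore res = [0, 1, 0, 1, 2].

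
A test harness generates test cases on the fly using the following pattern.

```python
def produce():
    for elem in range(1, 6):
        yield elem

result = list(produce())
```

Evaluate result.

Step 1: The generator yields each value from range(1, 6).
Step 2: list() consumes all yields: [1, 2, 3, 4, 5].
Therefore result = [1, 2, 3, 4, 5].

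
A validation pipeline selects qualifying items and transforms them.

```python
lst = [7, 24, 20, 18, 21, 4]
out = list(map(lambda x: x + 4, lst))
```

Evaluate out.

Step 1: Apply lambda x: x + 4 to each element:
  7 -> 11
  24 -> 28
  20 -> 24
  18 -> 22
  21 -> 25
  4 -> 8
Therefore out = [11, 28, 24, 22, 25, 8].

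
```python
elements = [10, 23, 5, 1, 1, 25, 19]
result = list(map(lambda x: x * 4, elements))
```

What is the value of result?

Step 1: Apply lambda x: x * 4 to each element:
  10 -> 40
  23 -> 92
  5 -> 20
  1 -> 4
  1 -> 4
  25 -> 100
  19 -> 76
Therefore result = [40, 92, 20, 4, 4, 100, 76].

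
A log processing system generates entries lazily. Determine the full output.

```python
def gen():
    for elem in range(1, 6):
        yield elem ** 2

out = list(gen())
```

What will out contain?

Step 1: For each elem in range(1, 6), yield elem**2:
  elem=1: yield 1**2 = 1
  elem=2: yield 2**2 = 4
  elem=3: yield 3**2 = 9
  elem=4: yield 4**2 = 16
  elem=5: yield 5**2 = 25
Therefore out = [1, 4, 9, 16, 25].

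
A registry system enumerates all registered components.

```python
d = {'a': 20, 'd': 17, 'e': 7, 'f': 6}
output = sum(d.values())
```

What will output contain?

Step 1: d.values() = [20, 17, 7, 6].
Step 2: sum = 50.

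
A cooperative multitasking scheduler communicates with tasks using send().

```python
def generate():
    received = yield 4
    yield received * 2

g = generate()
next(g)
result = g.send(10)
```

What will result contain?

Step 1: next(g) advances to first yield, producing 4.
Step 2: send(10) resumes, received = 10.
Step 3: yield received * 2 = 10 * 2 = 20.
Therefore result = 20.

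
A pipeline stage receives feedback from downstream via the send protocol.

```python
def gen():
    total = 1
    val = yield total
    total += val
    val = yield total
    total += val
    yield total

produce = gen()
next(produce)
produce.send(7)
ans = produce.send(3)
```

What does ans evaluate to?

Step 1: next() -> yield total=1.
Step 2: send(7) -> val=7, total = 1+7 = 8, yield 8.
Step 3: send(3) -> val=3, total = 8+3 = 11, yield 11.
Therefore ans = 11.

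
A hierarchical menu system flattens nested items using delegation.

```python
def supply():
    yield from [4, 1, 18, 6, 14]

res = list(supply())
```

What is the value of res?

Step 1: yield from delegates to the iterable, yielding each element.
Step 2: Collected values: [4, 1, 18, 6, 14].
Therefore res = [4, 1, 18, 6, 14].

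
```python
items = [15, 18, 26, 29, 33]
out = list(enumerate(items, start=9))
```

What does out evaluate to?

Step 1: enumerate with start=9:
  (9, 15)
  (10, 18)
  (11, 26)
  (12, 29)
  (13, 33)
Therefore out = [(9, 15), (10, 18), (11, 26), (12, 29), (13, 33)].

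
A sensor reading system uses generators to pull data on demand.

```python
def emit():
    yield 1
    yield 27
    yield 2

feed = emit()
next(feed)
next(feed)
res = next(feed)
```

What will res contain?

Step 1: emit() creates a generator.
Step 2: next(feed) yields 1 (consumed and discarded).
Step 3: next(feed) yields 27 (consumed and discarded).
Step 4: next(feed) yields 2, assigned to res.
Therefore res = 2.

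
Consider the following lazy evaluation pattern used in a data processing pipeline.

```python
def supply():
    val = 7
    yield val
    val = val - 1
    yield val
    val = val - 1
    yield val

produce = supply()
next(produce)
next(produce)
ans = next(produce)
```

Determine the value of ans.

Step 1: Trace through generator execution:
  Yield 1: val starts at 7, yield 7
  Yield 2: val = 7 - 1 = 6, yield 6
  Yield 3: val = 6 - 1 = 5, yield 5
Step 2: First next() gets 7, second next() gets the second value, third next() yields 5.
Therefore ans = 5.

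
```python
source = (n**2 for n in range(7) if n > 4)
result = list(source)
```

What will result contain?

Step 1: For range(7), keep n > 4, then square:
  n=0: 0 <= 4, excluded
  n=1: 1 <= 4, excluded
  n=2: 2 <= 4, excluded
  n=3: 3 <= 4, excluded
  n=4: 4 <= 4, excluded
  n=5: 5 > 4, yield 5**2 = 25
  n=6: 6 > 4, yield 6**2 = 36
Therefore result = [25, 36].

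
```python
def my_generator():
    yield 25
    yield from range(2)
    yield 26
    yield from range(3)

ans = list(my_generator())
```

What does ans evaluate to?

Step 1: Trace yields in order:
  yield 25
  yield 0
  yield 1
  yield 26
  yield 0
  yield 1
  yield 2
Therefore ans = [25, 0, 1, 26, 0, 1, 2].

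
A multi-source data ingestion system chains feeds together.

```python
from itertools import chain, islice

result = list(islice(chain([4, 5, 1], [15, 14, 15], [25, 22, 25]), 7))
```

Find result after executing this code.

Step 1: chain([4, 5, 1], [15, 14, 15], [25, 22, 25]) = [4, 5, 1, 15, 14, 15, 25, 22, 25].
Step 2: islice takes first 7 elements: [4, 5, 1, 15, 14, 15, 25].
Therefore result = [4, 5, 1, 15, 14, 15, 25].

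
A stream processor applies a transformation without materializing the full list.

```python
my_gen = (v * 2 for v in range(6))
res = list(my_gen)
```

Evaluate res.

Step 1: For each v in range(6), compute v*2:
  v=0: 0*2 = 0
  v=1: 1*2 = 2
  v=2: 2*2 = 4
  v=3: 3*2 = 6
  v=4: 4*2 = 8
  v=5: 5*2 = 10
Therefore res = [0, 2, 4, 6, 8, 10].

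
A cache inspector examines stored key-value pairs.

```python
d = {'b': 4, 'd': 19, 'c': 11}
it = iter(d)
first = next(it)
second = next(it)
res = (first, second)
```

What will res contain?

Step 1: iter(d) iterates over keys: ['b', 'd', 'c'].
Step 2: first = next(it) = 'b', second = next(it) = 'd'.
Therefore res = ('b', 'd').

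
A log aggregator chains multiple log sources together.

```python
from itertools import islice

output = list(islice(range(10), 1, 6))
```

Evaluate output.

Step 1: islice(range(10), 1, 6) takes elements at indices [1, 6).
Step 2: Elements: [1, 2, 3, 4, 5].
Therefore output = [1, 2, 3, 4, 5].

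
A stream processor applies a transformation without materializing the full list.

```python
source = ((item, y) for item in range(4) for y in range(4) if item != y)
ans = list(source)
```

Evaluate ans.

Step 1: Nested generator over range(4) x range(4) where item != y:
  (0, 0): excluded (item == y)
  (0, 1): included
  (0, 2): included
  (0, 3): included
  (1, 0): included
  (1, 1): excluded (item == y)
  (1, 2): included
  (1, 3): included
  (2, 0): included
  (2, 1): included
  (2, 2): excluded (item == y)
  (2, 3): included
  (3, 0): included
  (3, 1): included
  (3, 2): included
  (3, 3): excluded (item == y)
Therefore ans = [(0, 1), (0, 2), (0, 3), (1, 0), (1, 2), (1, 3), (2, 0), (2, 1), (2, 3), (3, 0), (3, 1), (3, 2)].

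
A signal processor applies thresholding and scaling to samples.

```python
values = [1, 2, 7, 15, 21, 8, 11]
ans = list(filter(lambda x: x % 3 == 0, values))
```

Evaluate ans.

Step 1: Filter elements divisible by 3:
  1 % 3 = 1: removed
  2 % 3 = 2: removed
  7 % 3 = 1: removed
  15 % 3 = 0: kept
  21 % 3 = 0: kept
  8 % 3 = 2: removed
  11 % 3 = 2: removed
Therefore ans = [15, 21].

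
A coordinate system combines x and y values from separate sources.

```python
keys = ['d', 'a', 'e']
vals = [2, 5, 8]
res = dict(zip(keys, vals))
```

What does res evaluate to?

Step 1: zip pairs keys with values:
  'd' -> 2
  'a' -> 5
  'e' -> 8
Therefore res = {'d': 2, 'a': 5, 'e': 8}.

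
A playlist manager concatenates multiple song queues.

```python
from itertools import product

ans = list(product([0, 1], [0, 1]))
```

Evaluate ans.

Step 1: product([0, 1], [0, 1]) gives all pairs:
  (0, 0)
  (0, 1)
  (1, 0)
  (1, 1)
Therefore ans = [(0, 0), (0, 1), (1, 0), (1, 1)].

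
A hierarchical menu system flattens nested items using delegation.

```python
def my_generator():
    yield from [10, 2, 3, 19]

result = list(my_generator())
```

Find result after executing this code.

Step 1: yield from delegates to the iterable, yielding each element.
Step 2: Collected values: [10, 2, 3, 19].
Therefore result = [10, 2, 3, 19].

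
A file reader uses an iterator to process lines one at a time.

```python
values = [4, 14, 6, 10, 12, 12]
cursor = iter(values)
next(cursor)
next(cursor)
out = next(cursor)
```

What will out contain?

Step 1: Create iterator over [4, 14, 6, 10, 12, 12].
Step 2: next() consumes 4.
Step 3: next() consumes 14.
Step 4: next() returns 6.
Therefore out = 6.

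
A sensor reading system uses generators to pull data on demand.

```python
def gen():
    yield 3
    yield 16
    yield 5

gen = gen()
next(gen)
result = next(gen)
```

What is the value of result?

Step 1: gen() creates a generator.
Step 2: next(gen) yields 3 (consumed and discarded).
Step 3: next(gen) yields 16, assigned to result.
Therefore result = 16.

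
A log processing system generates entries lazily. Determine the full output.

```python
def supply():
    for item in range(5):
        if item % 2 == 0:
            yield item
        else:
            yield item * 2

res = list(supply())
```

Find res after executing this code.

Step 1: For each item in range(5), yield item if even, else item*2:
  item=0 (even): yield 0
  item=1 (odd): yield 1*2 = 2
  item=2 (even): yield 2
  item=3 (odd): yield 3*2 = 6
  item=4 (even): yield 4
Therefore res = [0, 2, 2, 6, 4].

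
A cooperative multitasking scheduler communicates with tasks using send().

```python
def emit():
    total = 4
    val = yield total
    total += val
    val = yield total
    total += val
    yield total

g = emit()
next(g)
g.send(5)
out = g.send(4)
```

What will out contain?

Step 1: next() -> yield total=4.
Step 2: send(5) -> val=5, total = 4+5 = 9, yield 9.
Step 3: send(4) -> val=4, total = 9+4 = 13, yield 13.
Therefore out = 13.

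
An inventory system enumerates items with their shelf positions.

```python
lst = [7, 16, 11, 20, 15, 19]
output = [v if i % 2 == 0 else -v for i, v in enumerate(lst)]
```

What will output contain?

Step 1: For each (i, v), keep v if i is even, negate if odd:
  i=0 (even): keep 7
  i=1 (odd): negate to -16
  i=2 (even): keep 11
  i=3 (odd): negate to -20
  i=4 (even): keep 15
  i=5 (odd): negate to -19
Therefore output = [7, -16, 11, -20, 15, -19].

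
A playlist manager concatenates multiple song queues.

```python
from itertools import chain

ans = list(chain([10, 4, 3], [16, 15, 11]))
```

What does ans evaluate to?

Step 1: chain() concatenates iterables: [10, 4, 3] + [16, 15, 11].
Therefore ans = [10, 4, 3, 16, 15, 11].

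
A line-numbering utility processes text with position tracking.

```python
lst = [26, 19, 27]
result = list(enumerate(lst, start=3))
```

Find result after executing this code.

Step 1: enumerate with start=3:
  (3, 26)
  (4, 19)
  (5, 27)
Therefore result = [(3, 26), (4, 19), (5, 27)].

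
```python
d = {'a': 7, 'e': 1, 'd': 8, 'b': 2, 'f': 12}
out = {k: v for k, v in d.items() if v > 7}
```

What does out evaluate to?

Step 1: Filter items where value > 7:
  'a': 7 <= 7: removed
  'e': 1 <= 7: removed
  'd': 8 > 7: kept
  'b': 2 <= 7: removed
  'f': 12 > 7: kept
Therefore out = {'d': 8, 'f': 12}.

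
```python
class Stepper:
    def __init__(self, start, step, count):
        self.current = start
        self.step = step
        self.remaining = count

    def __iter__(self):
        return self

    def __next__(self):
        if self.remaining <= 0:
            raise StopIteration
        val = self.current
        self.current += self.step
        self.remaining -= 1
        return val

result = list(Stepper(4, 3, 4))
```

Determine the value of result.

Step 1: Stepper starts at 4, increments by 3, for 4 steps:
  Yield 4, then current += 3
  Yield 7, then current += 3
  Yield 10, then current += 3
  Yield 13, then current += 3
Therefore result = [4, 7, 10, 13].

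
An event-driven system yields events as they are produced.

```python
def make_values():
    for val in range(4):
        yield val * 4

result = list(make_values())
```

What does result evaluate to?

Step 1: For each val in range(4), yield val * 4:
  val=0: yield 0 * 4 = 0
  val=1: yield 1 * 4 = 4
  val=2: yield 2 * 4 = 8
  val=3: yield 3 * 4 = 12
Therefore result = [0, 4, 8, 12].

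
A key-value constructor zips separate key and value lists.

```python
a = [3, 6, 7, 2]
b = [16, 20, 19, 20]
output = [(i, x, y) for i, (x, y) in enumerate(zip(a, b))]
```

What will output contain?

Step 1: enumerate(zip(a, b)) gives index with paired elements:
  i=0: (3, 16)
  i=1: (6, 20)
  i=2: (7, 19)
  i=3: (2, 20)
Therefore output = [(0, 3, 16), (1, 6, 20), (2, 7, 19), (3, 2, 20)].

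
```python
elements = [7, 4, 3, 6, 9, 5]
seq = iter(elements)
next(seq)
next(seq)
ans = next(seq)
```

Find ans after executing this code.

Step 1: Create iterator over [7, 4, 3, 6, 9, 5].
Step 2: next() consumes 7.
Step 3: next() consumes 4.
Step 4: next() returns 3.
Therefore ans = 3.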